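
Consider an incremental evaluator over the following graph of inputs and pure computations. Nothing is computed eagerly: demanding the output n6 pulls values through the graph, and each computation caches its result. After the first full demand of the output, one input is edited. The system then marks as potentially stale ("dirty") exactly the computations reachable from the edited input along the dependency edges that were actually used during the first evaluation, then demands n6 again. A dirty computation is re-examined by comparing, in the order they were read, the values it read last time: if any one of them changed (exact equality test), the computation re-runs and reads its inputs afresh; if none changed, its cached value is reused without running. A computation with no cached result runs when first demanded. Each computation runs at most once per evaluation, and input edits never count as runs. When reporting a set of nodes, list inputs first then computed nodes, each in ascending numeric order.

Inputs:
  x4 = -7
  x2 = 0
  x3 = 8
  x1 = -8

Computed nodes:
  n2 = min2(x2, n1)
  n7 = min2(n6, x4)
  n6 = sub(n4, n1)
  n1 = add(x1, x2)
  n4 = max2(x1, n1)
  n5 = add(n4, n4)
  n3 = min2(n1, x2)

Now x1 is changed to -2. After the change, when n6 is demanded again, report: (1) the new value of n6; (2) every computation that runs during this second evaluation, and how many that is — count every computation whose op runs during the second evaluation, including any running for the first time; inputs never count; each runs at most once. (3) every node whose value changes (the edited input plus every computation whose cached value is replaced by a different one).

n6 now evaluates to 0.
Run set: n1, n4, n6 (3 run).
Changed values: x1, n1, n4.

Initial pass — values computed on the first demand:
  n1 = add(-8, 0) = -8
  n4 = max2(-8, -8) = -8
  n6 = sub(-8, -8) = 0

Second demand — change propagation:
  n1: re-runs because x1 -8->-2; new result -2.
  n4: re-runs because x1 -8->-2; n1 -8->-2; new result -2.
  n6: re-runs because n4 -8->-2; n1 -8->-2; new result 0 (unchanged).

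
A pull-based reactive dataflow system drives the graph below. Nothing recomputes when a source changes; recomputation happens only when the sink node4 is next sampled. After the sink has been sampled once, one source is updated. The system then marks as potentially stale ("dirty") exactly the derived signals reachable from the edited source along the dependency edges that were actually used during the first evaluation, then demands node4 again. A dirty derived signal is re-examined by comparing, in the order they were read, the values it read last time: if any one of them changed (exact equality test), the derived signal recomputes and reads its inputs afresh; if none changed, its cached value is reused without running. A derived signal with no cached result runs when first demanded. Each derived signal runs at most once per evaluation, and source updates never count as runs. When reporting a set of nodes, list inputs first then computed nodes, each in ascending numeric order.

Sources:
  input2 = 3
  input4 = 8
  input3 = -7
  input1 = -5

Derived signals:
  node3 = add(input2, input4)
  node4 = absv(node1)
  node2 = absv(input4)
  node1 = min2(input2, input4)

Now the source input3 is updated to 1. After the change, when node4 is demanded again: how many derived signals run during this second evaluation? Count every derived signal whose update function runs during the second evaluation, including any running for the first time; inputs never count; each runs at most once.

Derived signals that run: none — 0 in total.
Key observation: input3 is never demanded by the output, so the edit triggers no recomputation at all.

First evaluation (everything demanded from the output):
  node1 = min2(3, 8) = 3
  node4 = absv(3) = 3

Propagation after the edit:
  input3 feeds no computation that the output demands — nothing is marked dirty and nothing runs.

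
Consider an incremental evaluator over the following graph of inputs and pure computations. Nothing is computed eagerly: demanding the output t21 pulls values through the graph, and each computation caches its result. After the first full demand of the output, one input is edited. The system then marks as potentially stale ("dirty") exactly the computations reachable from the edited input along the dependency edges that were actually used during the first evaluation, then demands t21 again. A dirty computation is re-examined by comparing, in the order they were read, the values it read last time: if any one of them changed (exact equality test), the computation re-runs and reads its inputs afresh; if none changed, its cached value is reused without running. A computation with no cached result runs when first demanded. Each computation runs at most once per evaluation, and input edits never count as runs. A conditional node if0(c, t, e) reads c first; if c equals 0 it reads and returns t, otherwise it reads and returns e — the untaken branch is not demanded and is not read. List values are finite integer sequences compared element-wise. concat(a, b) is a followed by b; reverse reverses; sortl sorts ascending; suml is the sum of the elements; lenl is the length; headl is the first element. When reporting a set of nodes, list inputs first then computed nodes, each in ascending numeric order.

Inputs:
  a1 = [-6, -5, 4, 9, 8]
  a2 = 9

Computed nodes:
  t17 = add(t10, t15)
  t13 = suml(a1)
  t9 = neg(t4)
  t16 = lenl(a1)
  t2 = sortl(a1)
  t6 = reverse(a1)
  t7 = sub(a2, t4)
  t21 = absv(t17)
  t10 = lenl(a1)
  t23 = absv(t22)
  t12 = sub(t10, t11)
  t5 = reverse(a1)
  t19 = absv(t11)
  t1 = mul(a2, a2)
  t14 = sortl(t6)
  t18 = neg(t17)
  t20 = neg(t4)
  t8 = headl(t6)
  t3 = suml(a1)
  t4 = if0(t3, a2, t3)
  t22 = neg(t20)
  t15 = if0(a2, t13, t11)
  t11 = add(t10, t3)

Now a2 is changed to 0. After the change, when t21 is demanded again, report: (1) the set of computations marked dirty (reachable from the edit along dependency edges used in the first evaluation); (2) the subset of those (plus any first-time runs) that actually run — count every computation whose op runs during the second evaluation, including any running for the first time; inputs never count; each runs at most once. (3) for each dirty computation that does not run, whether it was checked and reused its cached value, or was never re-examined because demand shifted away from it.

Dirty set: t15, t17, t21.
Run set: t13, t15, t17, t21 (4 run).
All dirty computations ended up running.
The important point: the flipped condition pulls in fresh nodes; t13 runs for the first time.

Initial pass — values computed on the first demand:
  t3 = suml([-6, -5, 4, 9, 8]) = 10
  t10 = lenl([-6, -5, 4, 9, 8]) = 5
  t11 = add(5, 10) = 15
  t15 = if0(a2=9 -> else branch t11) = 15
  t17 = add(5, 15) = 20
  t21 = absv(20) = 20

Second demand — change propagation:
  t13: newly demanded (no cache) — executes and yields 10.
  t15: re-runs because a2 9->0; new result 10.
  t17: re-runs because t15 15->10; new result 15.
  t21: re-runs because t17 20->15; new result 15.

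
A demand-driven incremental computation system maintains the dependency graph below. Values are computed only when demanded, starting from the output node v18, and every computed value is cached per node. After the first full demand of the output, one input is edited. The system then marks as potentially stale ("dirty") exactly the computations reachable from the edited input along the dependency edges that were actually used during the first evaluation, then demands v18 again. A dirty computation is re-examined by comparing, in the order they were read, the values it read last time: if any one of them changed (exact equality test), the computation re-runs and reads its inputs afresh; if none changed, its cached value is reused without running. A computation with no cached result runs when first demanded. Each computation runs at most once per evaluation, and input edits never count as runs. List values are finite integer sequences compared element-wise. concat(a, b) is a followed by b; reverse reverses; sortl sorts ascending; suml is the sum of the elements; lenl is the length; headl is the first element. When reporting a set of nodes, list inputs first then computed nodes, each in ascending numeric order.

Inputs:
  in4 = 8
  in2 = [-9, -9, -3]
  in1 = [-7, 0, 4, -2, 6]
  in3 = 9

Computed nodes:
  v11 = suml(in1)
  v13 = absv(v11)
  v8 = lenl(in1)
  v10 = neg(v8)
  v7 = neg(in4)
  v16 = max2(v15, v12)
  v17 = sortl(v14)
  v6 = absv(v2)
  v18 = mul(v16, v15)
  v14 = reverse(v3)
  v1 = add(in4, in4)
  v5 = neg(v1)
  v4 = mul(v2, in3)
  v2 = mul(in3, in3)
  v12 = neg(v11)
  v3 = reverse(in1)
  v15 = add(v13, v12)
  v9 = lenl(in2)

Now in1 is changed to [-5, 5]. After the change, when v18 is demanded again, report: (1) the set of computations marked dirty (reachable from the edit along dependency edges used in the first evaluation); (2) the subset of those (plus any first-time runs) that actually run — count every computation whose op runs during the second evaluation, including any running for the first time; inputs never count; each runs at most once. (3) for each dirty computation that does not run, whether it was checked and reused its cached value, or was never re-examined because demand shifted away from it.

First evaluation (everything demanded from the output):
  v11 = suml([-7, 0, 4, -2, 6]) = 1
  v12 = neg(1) = -1
  v13 = absv(1) = 1
  v15 = add(1, -1) = 0
  v16 = max2(0, -1) = 0
  v18 = mul(0, 0) = 0

Propagation after the edit:
  v11: runs — in1 [-7, 0, 4, -2, 6]->[-5, 5]; result 0.
  v12: runs — v11 1->0; result 0.
  v13: runs — v11 1->0; result 0.
  v15: runs — v13 1->0; v12 -1->0; result 0 (same value as before).
  v16: runs — v12 -1->0; result 0 (same value as before).
  v18: checked — values it read are unchanged (v16 unchanged, v15 unchanged); reused cached 0 without running.

Key observation: the cutoff stops propagation at v18 — its inputs' values are unchanged, so it reuses its cache.

Marked dirty: v11, v12, v13, v15, v16, v18.
Computations that run: v11, v12, v13, v15, v16 — 5 in total.
Checked but reused from cache: v18.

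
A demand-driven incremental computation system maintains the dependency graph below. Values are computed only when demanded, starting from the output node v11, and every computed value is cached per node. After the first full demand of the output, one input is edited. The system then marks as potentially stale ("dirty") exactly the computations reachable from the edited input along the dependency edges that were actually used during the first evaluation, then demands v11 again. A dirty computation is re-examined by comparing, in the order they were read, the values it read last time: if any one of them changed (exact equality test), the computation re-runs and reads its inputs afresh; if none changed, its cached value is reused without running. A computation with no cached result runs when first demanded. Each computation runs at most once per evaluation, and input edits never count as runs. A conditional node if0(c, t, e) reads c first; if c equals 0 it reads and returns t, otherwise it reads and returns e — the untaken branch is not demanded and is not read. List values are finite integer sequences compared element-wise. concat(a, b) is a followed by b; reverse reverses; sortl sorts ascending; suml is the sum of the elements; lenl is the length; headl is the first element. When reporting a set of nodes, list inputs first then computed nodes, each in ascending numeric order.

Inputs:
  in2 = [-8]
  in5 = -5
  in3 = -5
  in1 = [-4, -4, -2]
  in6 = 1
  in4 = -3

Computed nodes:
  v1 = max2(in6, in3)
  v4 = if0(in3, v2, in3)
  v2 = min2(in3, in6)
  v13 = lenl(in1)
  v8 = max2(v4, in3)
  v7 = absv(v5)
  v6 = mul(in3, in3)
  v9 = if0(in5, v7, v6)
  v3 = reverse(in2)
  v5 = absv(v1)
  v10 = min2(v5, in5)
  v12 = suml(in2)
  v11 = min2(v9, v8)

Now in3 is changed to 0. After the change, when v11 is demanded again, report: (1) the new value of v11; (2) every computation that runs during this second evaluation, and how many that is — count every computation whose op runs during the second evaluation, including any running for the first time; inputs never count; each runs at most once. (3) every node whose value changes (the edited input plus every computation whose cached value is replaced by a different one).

New value of v11: 0.
Computations that run: v2, v4, v6, v8, v9, v11 — 6 in total.
Values that change: in3, v4, v6, v8, v9, v11.
Key observation: a condition flipped, so demand reaches new nodes — v2 runs for the first time.

First evaluation (everything demanded from the output):
  v4 = if0(in3=-5 -> else branch in3) = -5
  v6 = mul(-5, -5) = 25
  v8 = max2(-5, -5) = -5
  v9 = if0(in5=-5 -> else branch v6) = 25
  v11 = min2(25, -5) = -5

Propagation after the edit:
  v2: demanded for the first time — runs, produces 0.
  v4: runs — in3 -5->0; in3 -5->0; result 0.
  v6: runs — in3 -5->0; in3 -5->0; result 0.
  v8: runs — v4 -5->0; in3 -5->0; result 0.
  v9: runs — v6 25->0; result 0.
  v11: runs — v9 25->0; v8 -5->0; result 0.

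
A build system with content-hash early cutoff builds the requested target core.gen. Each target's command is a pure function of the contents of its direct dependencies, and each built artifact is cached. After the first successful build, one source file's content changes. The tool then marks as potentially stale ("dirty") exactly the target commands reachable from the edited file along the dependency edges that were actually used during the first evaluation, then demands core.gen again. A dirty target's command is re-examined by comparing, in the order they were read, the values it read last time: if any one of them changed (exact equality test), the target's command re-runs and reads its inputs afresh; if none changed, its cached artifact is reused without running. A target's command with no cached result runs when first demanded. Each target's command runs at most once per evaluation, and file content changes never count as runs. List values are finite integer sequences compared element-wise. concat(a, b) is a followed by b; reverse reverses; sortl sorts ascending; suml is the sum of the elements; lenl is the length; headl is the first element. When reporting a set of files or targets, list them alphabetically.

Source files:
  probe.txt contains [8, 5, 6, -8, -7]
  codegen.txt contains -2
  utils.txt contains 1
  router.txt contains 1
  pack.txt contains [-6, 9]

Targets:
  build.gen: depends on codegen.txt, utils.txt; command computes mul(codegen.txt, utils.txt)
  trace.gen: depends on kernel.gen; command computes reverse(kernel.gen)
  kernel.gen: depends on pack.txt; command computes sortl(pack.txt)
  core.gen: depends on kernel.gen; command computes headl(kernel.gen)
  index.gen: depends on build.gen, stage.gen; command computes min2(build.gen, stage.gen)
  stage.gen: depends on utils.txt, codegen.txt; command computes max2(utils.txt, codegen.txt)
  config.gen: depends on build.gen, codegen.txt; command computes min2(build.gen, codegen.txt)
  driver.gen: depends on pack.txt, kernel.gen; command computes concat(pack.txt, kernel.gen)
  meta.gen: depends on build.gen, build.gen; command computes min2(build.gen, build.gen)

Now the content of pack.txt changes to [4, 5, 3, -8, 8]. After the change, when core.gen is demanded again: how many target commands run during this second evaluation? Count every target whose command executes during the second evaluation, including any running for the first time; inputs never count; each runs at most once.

First evaluation (everything demanded from the output):
  kernel.gen = sortl([-6, 9]) = [-6, 9]
  core.gen = headl([-6, 9]) = -6

Propagation after the edit:
  kernel.gen: runs — pack.txt [-6, 9]->[4, 5, 3, -8, 8]; result [-8, 3, 4, 5, 8].
  core.gen: runs — kernel.gen [-6, 9]->[-8, 3, 4, 5, 8]; result -8.

Target commands that run: core.gen, kernel.gen — 2 in total.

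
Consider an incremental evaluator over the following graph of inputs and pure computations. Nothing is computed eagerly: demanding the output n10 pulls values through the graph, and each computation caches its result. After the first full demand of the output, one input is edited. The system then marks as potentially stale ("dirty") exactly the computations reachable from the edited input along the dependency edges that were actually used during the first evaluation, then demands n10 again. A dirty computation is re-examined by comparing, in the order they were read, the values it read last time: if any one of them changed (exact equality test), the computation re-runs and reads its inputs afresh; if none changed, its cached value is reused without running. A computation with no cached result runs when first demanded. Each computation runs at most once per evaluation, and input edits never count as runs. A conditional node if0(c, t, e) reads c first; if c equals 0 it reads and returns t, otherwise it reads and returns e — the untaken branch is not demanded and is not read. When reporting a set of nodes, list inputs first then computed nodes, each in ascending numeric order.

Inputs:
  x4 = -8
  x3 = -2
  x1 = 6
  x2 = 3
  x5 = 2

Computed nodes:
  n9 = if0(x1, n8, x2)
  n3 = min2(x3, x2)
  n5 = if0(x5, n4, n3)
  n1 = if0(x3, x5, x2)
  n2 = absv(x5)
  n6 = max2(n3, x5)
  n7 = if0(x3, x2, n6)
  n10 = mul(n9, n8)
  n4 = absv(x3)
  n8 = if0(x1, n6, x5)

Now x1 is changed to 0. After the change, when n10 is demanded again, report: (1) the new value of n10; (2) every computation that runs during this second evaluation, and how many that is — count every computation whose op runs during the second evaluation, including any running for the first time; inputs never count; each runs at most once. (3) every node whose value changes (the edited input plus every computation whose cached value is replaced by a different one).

n10 now evaluates to 4.
Run set: n3, n6, n8, n9, n10 (5 run).
Changed values: x1, n9, n10.
The important point: the flipped condition pulls in fresh nodes; n3, n6 run for the first time.

Initial pass — values computed on the first demand:
  n8 = if0(x1=6 -> else branch x5) = 2
  n9 = if0(x1=6 -> else branch x2) = 3
  n10 = mul(3, 2) = 6

Second demand — change propagation:
  n3: newly demanded (no cache) — executes and yields -2.
  n6: newly demanded (no cache) — executes and yields 2.
  n8: re-runs because x1 6->0; new result 2 (unchanged).
  n9: re-runs because x1 6->0; new result 2.
  n10: re-runs because n9 3->2; new result 4.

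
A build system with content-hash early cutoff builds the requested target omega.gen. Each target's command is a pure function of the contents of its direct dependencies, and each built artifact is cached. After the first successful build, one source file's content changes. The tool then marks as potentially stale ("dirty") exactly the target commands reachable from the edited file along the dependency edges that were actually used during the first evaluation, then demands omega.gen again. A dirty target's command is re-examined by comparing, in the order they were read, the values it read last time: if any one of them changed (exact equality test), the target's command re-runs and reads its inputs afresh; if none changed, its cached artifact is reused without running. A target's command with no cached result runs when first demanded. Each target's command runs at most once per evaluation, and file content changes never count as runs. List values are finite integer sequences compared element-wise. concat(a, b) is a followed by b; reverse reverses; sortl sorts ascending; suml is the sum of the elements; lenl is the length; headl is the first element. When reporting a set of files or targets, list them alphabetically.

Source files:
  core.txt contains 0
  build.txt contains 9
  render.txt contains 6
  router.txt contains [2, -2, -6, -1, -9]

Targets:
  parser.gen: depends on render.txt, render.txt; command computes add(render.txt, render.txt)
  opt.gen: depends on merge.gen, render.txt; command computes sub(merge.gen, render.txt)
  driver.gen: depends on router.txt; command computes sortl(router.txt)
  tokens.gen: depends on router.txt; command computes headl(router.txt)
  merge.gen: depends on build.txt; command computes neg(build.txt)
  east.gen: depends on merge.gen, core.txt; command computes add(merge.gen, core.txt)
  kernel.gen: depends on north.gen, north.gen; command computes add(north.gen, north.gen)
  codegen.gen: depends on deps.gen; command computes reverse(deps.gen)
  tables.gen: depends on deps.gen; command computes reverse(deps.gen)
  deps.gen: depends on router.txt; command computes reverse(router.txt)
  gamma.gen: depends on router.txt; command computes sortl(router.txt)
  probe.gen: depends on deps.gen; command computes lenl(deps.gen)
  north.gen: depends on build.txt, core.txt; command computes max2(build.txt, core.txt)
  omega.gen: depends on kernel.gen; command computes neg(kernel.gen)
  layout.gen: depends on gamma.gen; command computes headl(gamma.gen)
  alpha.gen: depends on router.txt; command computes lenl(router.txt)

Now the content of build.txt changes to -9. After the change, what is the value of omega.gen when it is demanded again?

New value of omega.gen: 0.

First evaluation (everything demanded from the output):
  north.gen = max2(9, 0) = 9
  kernel.gen = add(9, 9) = 18
  omega.gen = neg(18) = -18

Propagation after the edit:
  north.gen: runs — build.txt 9->-9; result 0.
  kernel.gen: runs — north.gen 9->0; north.gen 9->0; result 0.
  omega.gen: runs — kernel.gen 18->0; result 0.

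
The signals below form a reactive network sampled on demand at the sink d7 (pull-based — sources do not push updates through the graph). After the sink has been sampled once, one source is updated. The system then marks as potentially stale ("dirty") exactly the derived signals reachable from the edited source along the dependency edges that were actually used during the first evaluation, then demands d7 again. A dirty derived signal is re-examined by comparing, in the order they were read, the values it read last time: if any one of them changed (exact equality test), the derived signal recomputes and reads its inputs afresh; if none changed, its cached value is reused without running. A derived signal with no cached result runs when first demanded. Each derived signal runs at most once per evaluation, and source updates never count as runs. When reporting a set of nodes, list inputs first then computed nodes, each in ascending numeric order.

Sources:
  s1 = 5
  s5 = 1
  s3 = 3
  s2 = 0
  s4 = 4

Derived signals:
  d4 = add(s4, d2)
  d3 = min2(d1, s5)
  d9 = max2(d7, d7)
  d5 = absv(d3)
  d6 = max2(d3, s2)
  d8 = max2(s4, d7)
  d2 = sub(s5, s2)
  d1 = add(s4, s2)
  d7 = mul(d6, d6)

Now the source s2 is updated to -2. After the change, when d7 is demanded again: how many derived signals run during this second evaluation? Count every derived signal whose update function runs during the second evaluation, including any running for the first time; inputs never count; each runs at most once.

Initial pass — values computed on the first demand:
  d1 = add(4, 0) = 4
  d3 = min2(4, 1) = 1
  d6 = max2(1, 0) = 1
  d7 = mul(1, 1) = 1

Second demand — change propagation:
  d1: re-runs because s2 0->-2; new result 2.
  d3: re-runs because d1 4->2; new result 1 (unchanged).
  d6: re-runs because s2 0->-2; new result 1 (unchanged).
  d7: re-examined; everything it read last time is the same (d6 unchanged, d6 unchanged) — cache 1 kept, no run.

The important point: at d7 every value read last time is unchanged, so the dirty flag clears without a run.

Run set: d1, d3, d6 (3 run).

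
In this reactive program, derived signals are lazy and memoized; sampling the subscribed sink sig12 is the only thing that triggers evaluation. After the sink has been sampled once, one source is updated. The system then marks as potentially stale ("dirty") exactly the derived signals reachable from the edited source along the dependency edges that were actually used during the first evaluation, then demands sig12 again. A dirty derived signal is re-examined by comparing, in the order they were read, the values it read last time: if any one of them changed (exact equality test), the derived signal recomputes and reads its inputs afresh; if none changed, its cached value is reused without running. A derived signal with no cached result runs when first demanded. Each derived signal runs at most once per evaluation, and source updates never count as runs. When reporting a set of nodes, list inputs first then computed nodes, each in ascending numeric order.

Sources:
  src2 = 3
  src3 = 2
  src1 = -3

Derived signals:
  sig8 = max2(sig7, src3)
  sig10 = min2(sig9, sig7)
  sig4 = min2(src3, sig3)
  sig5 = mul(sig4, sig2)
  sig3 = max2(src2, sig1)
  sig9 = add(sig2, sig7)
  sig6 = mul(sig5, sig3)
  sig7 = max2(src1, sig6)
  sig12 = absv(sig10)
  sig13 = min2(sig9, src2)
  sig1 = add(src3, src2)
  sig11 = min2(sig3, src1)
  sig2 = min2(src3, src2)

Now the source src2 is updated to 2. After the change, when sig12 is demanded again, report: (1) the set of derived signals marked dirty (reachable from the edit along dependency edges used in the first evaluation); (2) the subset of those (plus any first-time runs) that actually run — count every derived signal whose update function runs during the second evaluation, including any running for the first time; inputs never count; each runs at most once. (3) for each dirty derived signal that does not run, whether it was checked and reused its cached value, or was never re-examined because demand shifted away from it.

First demand of the output computes:
  sig1 = add(2, 3) = 5
  sig2 = min2(2, 3) = 2
  sig3 = max2(3, 5) = 5
  sig4 = min2(2, 5) = 2
  sig5 = mul(2, 2) = 4
  sig6 = mul(4, 5) = 20
  sig7 = max2(-3, 20) = 20
  sig9 = add(2, 20) = 22
  sig10 = min2(22, 20) = 20
  sig12 = absv(20) = 20

After the edit, cleaning proceeds:
  sig1: a read changed (src2 3->2) — executes, giving 4.
  sig2: a read changed (src2 3->2) — executes, giving 2 — identical to its old value.
  sig3: a read changed (src2 3->2; sig1 5->4) — executes, giving 4.
  sig4: a read changed (sig3 5->4) — executes, giving 2 — identical to its old value.
  sig5: dirty, but its reads are unchanged (sig4 unchanged, sig2 unchanged); cached 4 stands.
  sig6: a read changed (sig3 5->4) — executes, giving 16.
  sig7: a read changed (sig6 20->16) — executes, giving 16.
  sig9: a read changed (sig7 20->16) — executes, giving 18.
  sig10: a read changed (sig9 22->18; sig7 20->16) — executes, giving 16.
  sig12: a read changed (sig10 20->16) — executes, giving 16.

Note where the cutoff bites: sig5 is checked, finds nothing changed, and keeps its cache.

The edit dirties: sig1, sig2, sig3, sig4, sig5, sig6, sig7, sig9, sig10, sig12.
9 derived signals run: sig1, sig2, sig3, sig4, sig6, sig7, sig9, sig10, sig12.
Cache hits after checking: sig5.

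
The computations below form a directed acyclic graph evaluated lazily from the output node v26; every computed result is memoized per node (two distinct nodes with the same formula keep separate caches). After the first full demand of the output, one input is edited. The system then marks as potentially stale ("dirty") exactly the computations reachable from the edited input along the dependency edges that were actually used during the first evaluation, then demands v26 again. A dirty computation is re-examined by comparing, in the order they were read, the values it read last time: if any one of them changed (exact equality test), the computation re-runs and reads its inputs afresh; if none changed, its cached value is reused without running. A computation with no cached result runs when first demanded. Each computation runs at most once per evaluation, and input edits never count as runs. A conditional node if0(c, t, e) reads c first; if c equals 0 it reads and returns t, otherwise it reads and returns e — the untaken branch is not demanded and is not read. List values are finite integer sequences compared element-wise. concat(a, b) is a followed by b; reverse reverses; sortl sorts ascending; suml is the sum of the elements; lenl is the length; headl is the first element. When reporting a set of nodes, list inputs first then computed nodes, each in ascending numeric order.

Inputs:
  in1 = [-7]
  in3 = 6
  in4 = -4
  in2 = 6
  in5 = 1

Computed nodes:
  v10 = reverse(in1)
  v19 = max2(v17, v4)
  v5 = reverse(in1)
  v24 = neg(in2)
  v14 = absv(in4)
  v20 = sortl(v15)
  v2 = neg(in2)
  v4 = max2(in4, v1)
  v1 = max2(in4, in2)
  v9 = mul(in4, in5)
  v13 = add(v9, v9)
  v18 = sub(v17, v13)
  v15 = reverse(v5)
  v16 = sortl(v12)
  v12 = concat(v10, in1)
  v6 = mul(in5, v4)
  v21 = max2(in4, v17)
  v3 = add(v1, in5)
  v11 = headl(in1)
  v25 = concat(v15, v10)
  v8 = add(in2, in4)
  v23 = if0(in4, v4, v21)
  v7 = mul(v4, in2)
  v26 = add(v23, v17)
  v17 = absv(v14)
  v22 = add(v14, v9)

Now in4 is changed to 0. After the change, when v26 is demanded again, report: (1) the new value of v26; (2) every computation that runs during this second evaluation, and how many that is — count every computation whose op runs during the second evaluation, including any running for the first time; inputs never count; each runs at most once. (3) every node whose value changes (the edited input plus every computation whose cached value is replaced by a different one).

First demand of the output computes:
  v14 = absv(-4) = 4
  v17 = absv(4) = 4
  v21 = max2(-4, 4) = 4
  v23 = if0(in4=-4 -> else branch v21) = 4
  v26 = add(4, 4) = 8

After the edit, cleaning proceeds:
  v1: had never run; runs now, result 6.
  v4: had never run; runs now, result 6.
  v14: a read changed (in4 -4->0) — executes, giving 0.
  v17: a read changed (v14 4->0) — executes, giving 0.
  v21: stays stale; no demand reaches it after the flip.
  v23: a read changed (in4 -4->0) — executes, giving 6.
  v26: a read changed (v23 4->6; v17 4->0) — executes, giving 6.

Note the branch switch — demand abandons v21, which is never re-examined.

Demanding v26 again yields 6.
6 computations run: v1, v4, v14, v17, v23, v26.
The nodes whose values change: in4, v14, v17, v23, v26.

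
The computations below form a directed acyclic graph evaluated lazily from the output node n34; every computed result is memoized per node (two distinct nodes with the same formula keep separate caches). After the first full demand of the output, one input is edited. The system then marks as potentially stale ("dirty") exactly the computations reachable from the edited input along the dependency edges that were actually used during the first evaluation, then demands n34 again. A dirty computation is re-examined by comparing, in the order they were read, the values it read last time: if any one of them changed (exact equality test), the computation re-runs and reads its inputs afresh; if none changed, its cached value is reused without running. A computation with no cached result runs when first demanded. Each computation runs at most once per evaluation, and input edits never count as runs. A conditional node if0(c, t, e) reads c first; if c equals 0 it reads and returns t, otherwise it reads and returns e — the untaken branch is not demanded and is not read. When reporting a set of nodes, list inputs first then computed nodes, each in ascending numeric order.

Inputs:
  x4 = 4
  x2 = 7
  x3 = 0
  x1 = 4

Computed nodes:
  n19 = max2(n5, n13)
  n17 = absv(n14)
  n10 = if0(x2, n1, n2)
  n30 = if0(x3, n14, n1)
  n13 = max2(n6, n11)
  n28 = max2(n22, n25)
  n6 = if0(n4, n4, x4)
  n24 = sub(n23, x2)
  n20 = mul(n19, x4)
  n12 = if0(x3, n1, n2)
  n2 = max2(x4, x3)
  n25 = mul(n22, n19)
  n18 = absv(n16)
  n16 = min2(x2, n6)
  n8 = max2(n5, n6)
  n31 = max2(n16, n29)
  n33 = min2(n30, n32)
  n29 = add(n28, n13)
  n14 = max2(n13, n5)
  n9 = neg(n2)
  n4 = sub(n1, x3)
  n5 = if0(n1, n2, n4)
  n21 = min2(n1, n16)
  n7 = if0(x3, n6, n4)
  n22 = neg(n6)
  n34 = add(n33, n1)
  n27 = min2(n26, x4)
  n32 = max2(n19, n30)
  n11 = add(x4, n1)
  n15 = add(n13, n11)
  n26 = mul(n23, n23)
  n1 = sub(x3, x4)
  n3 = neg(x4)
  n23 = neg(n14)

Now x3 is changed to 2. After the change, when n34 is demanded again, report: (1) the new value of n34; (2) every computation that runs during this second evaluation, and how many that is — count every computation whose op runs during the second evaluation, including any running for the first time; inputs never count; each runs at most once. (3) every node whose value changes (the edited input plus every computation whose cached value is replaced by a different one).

First demand of the output computes:
  n1 = sub(0, 4) = -4
  n4 = sub(-4, 0) = -4
  n5 = if0(n1=-4 -> else branch n4) = -4
  n6 = if0(n4=-4 -> else branch x4) = 4
  n11 = add(4, -4) = 0
  n13 = max2(4, 0) = 4
  n14 = max2(4, -4) = 4
  n19 = max2(-4, 4) = 4
  n30 = if0(x3=0 -> then branch n14) = 4
  n32 = max2(4, 4) = 4
  n33 = min2(4, 4) = 4
  n34 = add(4, -4) = 0

After the edit, cleaning proceeds:
  n1: a read changed (x3 0->2) — executes, giving -2.
  n4: a read changed (n1 -4->-2; x3 0->2) — executes, giving -4 — identical to its old value.
  n5: a read changed (n1 -4->-2) — executes, giving -4 — identical to its old value.
  n6: dirty, but its reads are unchanged (n4 unchanged, x4 unchanged); cached 4 stands.
  n11: a read changed (n1 -4->-2) — executes, giving 2.
  n13: a read changed (n11 0->2) — executes, giving 4 — identical to its old value.
  n14: stays stale; no demand reaches it after the flip.
  n19: dirty, but its reads are unchanged (n5 unchanged, n13 unchanged); cached 4 stands.
  n30: a read changed (x3 0->2) — executes, giving -2.
  n32: a read changed (n30 4->-2) — executes, giving 4 — identical to its old value.
  n33: a read changed (n30 4->-2) — executes, giving -2.
  n34: a read changed (n33 4->-2; n1 -4->-2) — executes, giving -4.

Note the branch switch — demand abandons n14, which is never re-examined.

Demanding n34 again yields -4.
9 computations run: n1, n4, n5, n11, n13, n30, n32, n33, n34.
The nodes whose values change: x3, n1, n11, n30, n33, n34.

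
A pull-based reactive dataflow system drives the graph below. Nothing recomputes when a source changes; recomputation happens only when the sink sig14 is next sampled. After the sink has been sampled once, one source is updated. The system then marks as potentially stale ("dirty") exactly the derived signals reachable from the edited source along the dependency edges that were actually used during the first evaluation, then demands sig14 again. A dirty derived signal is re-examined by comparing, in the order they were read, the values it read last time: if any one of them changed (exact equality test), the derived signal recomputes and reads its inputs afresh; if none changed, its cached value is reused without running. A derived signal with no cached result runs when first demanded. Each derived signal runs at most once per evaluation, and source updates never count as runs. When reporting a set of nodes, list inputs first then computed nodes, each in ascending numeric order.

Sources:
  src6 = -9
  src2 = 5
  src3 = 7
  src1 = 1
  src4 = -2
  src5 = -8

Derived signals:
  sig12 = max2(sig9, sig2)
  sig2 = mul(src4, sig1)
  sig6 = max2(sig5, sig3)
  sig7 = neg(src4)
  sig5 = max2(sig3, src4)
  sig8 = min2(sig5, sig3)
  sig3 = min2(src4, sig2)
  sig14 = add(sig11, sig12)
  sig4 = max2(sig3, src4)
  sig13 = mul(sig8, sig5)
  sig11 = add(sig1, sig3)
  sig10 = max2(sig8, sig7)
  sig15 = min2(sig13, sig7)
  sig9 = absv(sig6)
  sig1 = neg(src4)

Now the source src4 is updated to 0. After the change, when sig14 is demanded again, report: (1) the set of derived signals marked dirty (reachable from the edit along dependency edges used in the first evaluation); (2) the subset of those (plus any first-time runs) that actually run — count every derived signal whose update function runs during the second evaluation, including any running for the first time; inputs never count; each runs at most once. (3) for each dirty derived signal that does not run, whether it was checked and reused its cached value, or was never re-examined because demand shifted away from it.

First evaluation (everything demanded from the output):
  sig1 = neg(-2) = 2
  sig2 = mul(-2, 2) = -4
  sig3 = min2(-2, -4) = -4
  sig5 = max2(-4, -2) = -2
  sig6 = max2(-2, -4) = -2
  sig9 = absv(-2) = 2
  sig11 = add(2, -4) = -2
  sig12 = max2(2, -4) = 2
  sig14 = add(-2, 2) = 0

Propagation after the edit:
  sig1: runs — src4 -2->0; result 0.
  sig2: runs — src4 -2->0; sig1 2->0; result 0.
  sig3: runs — src4 -2->0; sig2 -4->0; result 0.
  sig5: runs — sig3 -4->0; src4 -2->0; result 0.
  sig6: runs — sig5 -2->0; sig3 -4->0; result 0.
  sig9: runs — sig6 -2->0; result 0.
  sig11: runs — sig1 2->0; sig3 -4->0; result 0.
  sig12: runs — sig9 2->0; sig2 -4->0; result 0.
  sig14: runs — sig11 -2->0; sig12 2->0; result 0 (same value as before).

Marked dirty: sig1, sig2, sig3, sig5, sig6, sig9, sig11, sig12, sig14.
Derived signals that run: sig1, sig2, sig3, sig5, sig6, sig9, sig11, sig12, sig14 — 9 in total.
Every dirty derived signal ran.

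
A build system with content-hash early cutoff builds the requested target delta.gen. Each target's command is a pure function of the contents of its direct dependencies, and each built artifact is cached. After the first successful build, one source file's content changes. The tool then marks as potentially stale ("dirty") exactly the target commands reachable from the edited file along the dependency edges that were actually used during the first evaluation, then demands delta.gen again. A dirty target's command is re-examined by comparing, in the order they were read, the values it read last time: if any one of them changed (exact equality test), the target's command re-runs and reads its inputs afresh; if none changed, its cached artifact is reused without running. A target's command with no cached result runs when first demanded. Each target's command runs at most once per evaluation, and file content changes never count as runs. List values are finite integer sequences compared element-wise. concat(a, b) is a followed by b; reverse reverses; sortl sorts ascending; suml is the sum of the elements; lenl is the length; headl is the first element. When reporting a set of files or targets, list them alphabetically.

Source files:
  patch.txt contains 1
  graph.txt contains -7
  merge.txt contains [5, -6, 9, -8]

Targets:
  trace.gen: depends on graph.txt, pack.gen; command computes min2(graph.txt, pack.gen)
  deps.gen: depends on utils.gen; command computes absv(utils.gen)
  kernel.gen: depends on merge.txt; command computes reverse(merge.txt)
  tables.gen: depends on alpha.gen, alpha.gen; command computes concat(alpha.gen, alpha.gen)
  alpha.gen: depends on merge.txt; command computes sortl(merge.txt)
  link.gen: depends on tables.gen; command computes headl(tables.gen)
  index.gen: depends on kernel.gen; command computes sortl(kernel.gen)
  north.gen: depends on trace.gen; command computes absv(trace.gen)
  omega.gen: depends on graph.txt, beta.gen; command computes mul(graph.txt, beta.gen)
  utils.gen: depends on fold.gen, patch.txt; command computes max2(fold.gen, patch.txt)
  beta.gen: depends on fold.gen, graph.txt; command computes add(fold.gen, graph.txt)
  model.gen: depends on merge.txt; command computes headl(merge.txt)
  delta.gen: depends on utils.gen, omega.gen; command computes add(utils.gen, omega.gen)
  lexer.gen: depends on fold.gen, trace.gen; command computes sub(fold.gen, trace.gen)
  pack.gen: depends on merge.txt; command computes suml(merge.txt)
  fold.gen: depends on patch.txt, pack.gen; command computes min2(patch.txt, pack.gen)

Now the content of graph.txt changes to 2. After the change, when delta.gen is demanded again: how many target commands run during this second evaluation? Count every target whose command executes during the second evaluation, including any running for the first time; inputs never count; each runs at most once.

First evaluation (everything demanded from the output):
  pack.gen = suml([5, -6, 9, -8]) = 0
  fold.gen = min2(1, 0) = 0
  beta.gen = add(0, -7) = -7
  omega.gen = mul(-7, -7) = 49
  utils.gen = max2(0, 1) = 1
  delta.gen = add(1, 49) = 50

Propagation after the edit:
  beta.gen: runs — graph.txt -7->2; result 2.
  omega.gen: runs — graph.txt -7->2; beta.gen -7->2; result 4.
  delta.gen: runs — omega.gen 49->4; result 5.

Target commands that run: beta.gen, delta.gen, omega.gen — 3 in total.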